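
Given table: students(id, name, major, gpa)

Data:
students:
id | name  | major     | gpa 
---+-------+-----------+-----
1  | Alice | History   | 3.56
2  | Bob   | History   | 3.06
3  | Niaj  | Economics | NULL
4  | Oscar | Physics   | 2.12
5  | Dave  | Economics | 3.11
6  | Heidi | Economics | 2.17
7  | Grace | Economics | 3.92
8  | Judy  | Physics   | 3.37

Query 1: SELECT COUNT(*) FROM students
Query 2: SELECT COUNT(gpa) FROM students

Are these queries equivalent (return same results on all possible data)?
No, not equivalent

Query 1 returns: [(8,)]
Query 2 returns: [(7,)]

Reason: COUNT(*) includes NULLs, COUNT(column) excludes them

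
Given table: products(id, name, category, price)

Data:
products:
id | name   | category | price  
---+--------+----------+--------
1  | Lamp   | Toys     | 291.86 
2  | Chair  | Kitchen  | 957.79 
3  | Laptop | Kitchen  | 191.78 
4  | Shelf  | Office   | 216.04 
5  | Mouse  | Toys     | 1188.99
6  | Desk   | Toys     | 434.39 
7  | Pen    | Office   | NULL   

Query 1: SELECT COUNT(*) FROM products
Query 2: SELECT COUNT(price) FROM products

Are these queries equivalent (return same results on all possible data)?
No, not equivalent

Query 1 returns: [(7,)]
Query 2 returns: [(6,)]

Reason: COUNT(*) includes NULLs, COUNT(column) excludes them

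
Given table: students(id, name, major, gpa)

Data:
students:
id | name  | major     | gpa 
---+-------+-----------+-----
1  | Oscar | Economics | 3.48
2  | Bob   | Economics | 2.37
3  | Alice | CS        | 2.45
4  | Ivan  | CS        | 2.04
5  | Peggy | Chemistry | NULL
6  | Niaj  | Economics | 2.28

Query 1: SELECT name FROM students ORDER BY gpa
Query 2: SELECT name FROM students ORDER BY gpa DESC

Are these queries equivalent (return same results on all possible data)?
No, not equivalent

Query 1 returns: [('Peggy',), ('Ivan',), ('Niaj',), ('Bob',), ('Alice',), ('Oscar',)]
Query 2 returns: [('Oscar',), ('Alice',), ('Bob',), ('Niaj',), ('Ivan',), ('Peggy',)]

Reason: ASC vs DESC gives opposite ordering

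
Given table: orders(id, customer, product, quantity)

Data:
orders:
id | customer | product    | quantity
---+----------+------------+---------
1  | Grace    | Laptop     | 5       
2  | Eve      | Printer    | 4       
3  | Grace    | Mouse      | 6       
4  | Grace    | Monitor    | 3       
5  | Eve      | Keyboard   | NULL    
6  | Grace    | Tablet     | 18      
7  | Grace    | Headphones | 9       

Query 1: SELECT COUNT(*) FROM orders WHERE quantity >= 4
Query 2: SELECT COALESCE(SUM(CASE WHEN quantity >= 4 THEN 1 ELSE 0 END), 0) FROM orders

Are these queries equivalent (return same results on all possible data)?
Yes, equivalent

Both queries return: [(5,)]

Reason: COUNT with WHERE vs conditional SUM (COALESCE handles empty-table NULL)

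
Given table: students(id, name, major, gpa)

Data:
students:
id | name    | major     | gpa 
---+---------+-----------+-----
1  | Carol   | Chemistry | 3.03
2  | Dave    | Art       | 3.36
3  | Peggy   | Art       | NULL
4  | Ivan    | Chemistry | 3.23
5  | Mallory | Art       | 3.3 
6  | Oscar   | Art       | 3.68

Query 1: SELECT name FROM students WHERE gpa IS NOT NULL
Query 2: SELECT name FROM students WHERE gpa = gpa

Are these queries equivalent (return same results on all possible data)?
Yes, equivalent

Both queries return: [('Carol',), ('Dave',), ('Ivan',), ('Mallory',), ('Oscar',)]

Reason: IS NOT NULL vs self-equality (both exclude NULLs)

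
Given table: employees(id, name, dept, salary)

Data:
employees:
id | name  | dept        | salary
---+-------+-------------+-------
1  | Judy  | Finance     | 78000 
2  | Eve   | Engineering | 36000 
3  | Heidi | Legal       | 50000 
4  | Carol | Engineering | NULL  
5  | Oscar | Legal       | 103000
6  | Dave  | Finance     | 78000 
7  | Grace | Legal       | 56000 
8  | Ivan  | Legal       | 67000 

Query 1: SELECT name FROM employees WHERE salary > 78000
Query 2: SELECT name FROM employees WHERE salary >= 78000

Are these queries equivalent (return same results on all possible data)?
No, not equivalent

Query 1 returns: [('Oscar',)]
Query 2 returns: [('Judy',), ('Oscar',), ('Dave',)]

Reason: > vs >= gives different results when salary = 78000 exists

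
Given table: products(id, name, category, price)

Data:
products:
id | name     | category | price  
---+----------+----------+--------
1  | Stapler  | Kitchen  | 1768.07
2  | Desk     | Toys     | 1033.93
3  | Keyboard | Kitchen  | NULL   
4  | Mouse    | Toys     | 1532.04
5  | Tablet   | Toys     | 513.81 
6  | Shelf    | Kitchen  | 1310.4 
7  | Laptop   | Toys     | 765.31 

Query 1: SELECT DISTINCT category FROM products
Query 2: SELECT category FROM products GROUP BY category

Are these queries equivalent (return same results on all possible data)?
Yes, equivalent

Both queries return: [('Kitchen',), ('Toys',)]

Reason: Both get unique categorys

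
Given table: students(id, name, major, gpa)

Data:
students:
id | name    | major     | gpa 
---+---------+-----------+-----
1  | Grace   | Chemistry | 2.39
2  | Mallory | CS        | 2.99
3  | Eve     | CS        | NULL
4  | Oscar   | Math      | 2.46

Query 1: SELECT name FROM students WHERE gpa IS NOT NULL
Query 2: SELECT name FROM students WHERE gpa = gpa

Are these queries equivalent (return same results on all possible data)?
Yes, equivalent

Both queries return: [('Grace',), ('Mallory',), ('Oscar',)]

Reason: IS NOT NULL vs self-equality (both exclude NULLs)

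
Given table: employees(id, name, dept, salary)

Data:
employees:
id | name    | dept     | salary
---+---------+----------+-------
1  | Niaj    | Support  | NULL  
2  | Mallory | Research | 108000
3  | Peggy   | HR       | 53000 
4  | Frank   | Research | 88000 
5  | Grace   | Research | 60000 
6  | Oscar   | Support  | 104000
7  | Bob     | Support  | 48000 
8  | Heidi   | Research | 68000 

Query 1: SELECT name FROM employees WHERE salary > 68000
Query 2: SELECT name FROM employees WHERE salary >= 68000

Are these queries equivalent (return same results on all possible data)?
No, not equivalent

Query 1 returns: [('Mallory',), ('Frank',), ('Oscar',)]
Query 2 returns: [('Mallory',), ('Frank',), ('Oscar',), ('Heidi',)]

Reason: > vs >= gives different results when salary = 68000 exists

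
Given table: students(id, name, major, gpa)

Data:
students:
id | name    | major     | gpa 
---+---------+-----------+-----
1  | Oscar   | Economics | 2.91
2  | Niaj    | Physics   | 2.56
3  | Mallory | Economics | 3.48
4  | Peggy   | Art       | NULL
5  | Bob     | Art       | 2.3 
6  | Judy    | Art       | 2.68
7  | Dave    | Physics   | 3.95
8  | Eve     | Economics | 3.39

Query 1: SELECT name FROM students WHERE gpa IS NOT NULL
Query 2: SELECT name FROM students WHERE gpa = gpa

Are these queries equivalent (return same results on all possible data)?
Yes, equivalent

Both queries return: [('Bob',), ('Dave',), ('Eve',), ('Judy',), ('Mallory',), ('Niaj',), ('Oscar',)]

Reason: IS NOT NULL vs self-equality (both exclude NULLs)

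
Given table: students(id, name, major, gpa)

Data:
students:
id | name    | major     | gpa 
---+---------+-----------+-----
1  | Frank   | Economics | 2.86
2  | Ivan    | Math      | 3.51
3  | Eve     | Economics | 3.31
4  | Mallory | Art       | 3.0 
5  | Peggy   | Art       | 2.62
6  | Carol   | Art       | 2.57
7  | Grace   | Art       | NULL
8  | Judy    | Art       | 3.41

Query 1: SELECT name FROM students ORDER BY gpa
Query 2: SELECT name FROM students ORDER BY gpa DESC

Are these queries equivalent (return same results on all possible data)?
No, not equivalent

Query 1 returns: [('Grace',), ('Carol',), ('Peggy',), ('Frank',), ('Mallory',), ('Eve',), ('Judy',), ('Ivan',)]
Query 2 returns: [('Ivan',), ('Judy',), ('Eve',), ('Mallory',), ('Frank',), ('Peggy',), ('Carol',), ('Grace',)]

Reason: ASC vs DESC gives opposite ordering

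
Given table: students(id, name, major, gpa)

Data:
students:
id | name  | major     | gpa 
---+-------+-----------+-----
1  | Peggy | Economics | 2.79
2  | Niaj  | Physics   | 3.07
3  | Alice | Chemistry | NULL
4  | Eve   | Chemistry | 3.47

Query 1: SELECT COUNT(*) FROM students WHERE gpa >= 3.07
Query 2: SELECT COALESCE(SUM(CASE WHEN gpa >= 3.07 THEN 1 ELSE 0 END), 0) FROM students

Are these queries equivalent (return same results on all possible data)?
Yes, equivalent

Both queries return: [(2,)]

Reason: COUNT with WHERE vs conditional SUM (COALESCE handles empty-table NULL)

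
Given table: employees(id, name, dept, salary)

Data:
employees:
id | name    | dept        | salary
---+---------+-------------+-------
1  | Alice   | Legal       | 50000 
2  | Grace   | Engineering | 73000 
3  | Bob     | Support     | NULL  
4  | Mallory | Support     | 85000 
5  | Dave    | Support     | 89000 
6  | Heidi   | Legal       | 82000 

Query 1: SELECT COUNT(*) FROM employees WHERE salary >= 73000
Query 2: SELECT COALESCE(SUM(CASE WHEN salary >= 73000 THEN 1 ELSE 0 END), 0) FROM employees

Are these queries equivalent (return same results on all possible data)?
Yes, equivalent

Both queries return: [(4,)]

Reason: COUNT with WHERE vs conditional SUM (COALESCE handles empty-table NULL)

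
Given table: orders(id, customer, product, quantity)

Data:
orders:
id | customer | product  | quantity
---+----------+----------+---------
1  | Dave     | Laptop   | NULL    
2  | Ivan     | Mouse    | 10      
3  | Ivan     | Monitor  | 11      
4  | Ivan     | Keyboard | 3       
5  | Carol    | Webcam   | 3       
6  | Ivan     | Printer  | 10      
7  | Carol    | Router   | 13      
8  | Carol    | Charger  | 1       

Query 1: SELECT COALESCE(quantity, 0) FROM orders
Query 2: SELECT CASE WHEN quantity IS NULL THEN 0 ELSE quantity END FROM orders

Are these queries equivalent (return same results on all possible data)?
Yes, equivalent

Both queries return: [(0,), (1,), (3,), (3,), (10,), (10,), (11,), (13,)]

Reason: COALESCE vs CASE for NULL handling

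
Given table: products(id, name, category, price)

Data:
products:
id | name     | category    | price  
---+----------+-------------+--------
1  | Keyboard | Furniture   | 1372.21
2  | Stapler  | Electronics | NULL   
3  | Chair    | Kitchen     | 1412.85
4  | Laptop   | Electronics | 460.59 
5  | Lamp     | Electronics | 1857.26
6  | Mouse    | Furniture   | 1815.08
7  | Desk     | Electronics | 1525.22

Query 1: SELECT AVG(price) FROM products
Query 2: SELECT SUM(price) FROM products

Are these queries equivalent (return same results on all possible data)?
No, not equivalent

Query 1 returns: [(1407.2016666666666,)]
Query 2 returns: [(8443.21,)]

Reason: AVG vs SUM give different aggregate values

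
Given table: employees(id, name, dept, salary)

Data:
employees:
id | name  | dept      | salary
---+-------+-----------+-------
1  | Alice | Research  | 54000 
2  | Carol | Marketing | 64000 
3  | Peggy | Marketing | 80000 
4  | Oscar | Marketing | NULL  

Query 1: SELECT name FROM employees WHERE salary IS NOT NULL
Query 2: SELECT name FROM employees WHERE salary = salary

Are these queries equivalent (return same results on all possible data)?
Yes, equivalent

Both queries return: [('Alice',), ('Carol',), ('Peggy',)]

Reason: IS NOT NULL vs self-equality (both exclude NULLs)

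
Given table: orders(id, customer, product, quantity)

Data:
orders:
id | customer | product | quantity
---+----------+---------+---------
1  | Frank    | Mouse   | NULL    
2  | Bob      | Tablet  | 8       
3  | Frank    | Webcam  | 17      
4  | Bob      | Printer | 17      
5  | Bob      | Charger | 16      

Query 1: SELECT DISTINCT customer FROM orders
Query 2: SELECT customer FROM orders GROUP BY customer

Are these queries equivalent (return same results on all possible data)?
Yes, equivalent

Both queries return: [('Bob',), ('Frank',)]

Reason: Both get unique customers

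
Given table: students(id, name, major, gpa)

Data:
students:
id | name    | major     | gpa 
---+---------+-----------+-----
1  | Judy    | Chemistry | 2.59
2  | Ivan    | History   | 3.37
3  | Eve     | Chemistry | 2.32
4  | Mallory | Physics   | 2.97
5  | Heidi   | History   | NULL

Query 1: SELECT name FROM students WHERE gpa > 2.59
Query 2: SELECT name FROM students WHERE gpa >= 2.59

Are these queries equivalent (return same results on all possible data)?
No, not equivalent

Query 1 returns: [('Ivan',), ('Mallory',)]
Query 2 returns: [('Judy',), ('Ivan',), ('Mallory',)]

Reason: > vs >= gives different results when gpa = 2.59 exists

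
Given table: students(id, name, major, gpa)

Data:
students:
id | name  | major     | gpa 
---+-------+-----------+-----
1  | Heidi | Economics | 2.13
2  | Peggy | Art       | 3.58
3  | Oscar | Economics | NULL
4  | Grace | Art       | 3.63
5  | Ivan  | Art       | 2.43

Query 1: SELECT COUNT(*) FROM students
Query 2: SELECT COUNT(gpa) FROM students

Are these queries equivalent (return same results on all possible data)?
No, not equivalent

Query 1 returns: [(5,)]
Query 2 returns: [(4,)]

Reason: COUNT(*) includes NULLs, COUNT(column) excludes them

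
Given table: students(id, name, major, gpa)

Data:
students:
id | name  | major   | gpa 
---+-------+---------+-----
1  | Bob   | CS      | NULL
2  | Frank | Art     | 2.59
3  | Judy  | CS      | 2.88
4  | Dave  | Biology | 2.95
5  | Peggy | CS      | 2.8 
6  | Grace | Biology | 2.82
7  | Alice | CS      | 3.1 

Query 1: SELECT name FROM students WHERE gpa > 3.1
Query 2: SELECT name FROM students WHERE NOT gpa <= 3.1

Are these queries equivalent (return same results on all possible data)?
Yes, equivalent

Both queries return: []

Reason: Both filter gpa > 3.1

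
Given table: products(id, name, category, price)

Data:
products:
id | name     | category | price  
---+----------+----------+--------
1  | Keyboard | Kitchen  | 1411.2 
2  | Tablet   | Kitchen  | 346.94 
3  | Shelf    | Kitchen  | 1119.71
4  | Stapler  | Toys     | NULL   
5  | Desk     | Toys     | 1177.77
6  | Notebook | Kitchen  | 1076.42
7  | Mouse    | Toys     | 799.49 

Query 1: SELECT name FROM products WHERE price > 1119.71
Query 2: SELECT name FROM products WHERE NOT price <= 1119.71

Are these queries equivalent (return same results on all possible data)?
Yes, equivalent

Both queries return: [('Desk',), ('Keyboard',)]

Reason: Both filter price > 1119.71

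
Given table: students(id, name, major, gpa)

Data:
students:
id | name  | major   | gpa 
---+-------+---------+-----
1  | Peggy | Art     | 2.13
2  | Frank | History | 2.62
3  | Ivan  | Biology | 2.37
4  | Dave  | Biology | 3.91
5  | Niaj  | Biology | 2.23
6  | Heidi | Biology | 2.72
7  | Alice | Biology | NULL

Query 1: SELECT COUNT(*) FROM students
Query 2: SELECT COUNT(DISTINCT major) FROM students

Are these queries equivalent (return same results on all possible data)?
No, not equivalent

Query 1 returns: [(7,)]
Query 2 returns: [(3,)]

Reason: COUNT(*) counts rows, COUNT(DISTINCT major) counts unique majors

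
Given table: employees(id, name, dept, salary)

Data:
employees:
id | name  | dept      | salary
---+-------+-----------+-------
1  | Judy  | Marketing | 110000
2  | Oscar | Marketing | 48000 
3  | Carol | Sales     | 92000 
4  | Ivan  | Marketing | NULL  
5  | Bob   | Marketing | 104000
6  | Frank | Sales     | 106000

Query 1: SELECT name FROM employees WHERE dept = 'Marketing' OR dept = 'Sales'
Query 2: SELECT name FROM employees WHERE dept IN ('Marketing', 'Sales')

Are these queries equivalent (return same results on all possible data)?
Yes, equivalent

Both queries return: [('Bob',), ('Carol',), ('Frank',), ('Ivan',), ('Judy',), ('Oscar',)]

Reason: OR vs IN are equivalent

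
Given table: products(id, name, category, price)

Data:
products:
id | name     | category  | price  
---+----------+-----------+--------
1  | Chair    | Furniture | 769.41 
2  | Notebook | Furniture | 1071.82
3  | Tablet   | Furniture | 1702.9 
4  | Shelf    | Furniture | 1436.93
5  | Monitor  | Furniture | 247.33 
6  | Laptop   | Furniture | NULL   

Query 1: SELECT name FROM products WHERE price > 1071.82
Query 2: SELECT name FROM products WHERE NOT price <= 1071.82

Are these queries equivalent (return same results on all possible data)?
Yes, equivalent

Both queries return: [('Shelf',), ('Tablet',)]

Reason: Both filter price > 1071.82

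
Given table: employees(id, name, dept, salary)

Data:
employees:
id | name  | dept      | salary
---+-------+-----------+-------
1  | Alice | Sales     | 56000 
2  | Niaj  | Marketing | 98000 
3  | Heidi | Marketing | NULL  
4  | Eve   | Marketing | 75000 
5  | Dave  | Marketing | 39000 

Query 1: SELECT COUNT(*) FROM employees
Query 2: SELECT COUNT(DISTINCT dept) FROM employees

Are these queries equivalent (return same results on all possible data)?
No, not equivalent

Query 1 returns: [(5,)]
Query 2 returns: [(2,)]

Reason: COUNT(*) counts rows, COUNT(DISTINCT dept) counts unique depts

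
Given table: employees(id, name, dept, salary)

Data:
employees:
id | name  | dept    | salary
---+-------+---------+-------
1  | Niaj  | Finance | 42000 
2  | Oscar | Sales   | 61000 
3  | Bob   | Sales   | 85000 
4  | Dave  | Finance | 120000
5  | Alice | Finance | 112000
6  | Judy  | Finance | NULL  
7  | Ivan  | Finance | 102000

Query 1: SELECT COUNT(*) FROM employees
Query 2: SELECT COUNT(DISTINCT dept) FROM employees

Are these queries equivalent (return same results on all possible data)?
No, not equivalent

Query 1 returns: [(7,)]
Query 2 returns: [(2,)]

Reason: COUNT(*) counts rows, COUNT(DISTINCT dept) counts unique depts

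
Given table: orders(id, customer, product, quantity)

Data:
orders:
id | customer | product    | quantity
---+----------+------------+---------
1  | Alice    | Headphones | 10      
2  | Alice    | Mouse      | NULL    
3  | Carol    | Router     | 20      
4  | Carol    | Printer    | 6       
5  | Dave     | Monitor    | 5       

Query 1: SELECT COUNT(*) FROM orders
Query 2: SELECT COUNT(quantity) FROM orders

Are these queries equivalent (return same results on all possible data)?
No, not equivalent

Query 1 returns: [(5,)]
Query 2 returns: [(4,)]

Reason: COUNT(*) includes NULLs, COUNT(column) excludes them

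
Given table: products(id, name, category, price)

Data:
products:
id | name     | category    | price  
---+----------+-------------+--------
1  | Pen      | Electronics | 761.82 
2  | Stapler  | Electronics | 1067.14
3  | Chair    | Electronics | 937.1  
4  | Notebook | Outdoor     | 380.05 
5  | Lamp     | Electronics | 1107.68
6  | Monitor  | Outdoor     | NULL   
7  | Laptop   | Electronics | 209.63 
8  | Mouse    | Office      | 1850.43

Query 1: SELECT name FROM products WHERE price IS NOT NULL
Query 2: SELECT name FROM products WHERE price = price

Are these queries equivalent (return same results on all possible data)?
Yes, equivalent

Both queries return: [('Chair',), ('Lamp',), ('Laptop',), ('Mouse',), ('Notebook',), ('Pen',), ('Stapler',)]

Reason: IS NOT NULL vs self-equality (both exclude NULLs)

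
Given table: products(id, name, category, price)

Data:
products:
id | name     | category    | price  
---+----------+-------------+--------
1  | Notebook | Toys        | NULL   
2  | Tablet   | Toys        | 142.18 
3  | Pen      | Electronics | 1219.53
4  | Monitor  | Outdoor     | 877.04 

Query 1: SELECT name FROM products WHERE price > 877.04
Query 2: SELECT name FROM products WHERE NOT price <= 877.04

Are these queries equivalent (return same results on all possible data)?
Yes, equivalent

Both queries return: [('Pen',)]

Reason: Both filter price > 877.04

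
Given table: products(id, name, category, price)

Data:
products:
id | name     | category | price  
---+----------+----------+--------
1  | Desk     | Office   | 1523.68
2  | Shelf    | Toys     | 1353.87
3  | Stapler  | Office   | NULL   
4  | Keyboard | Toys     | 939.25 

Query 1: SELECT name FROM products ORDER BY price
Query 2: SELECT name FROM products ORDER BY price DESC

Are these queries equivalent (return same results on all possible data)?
No, not equivalent

Query 1 returns: [('Stapler',), ('Keyboard',), ('Shelf',), ('Desk',)]
Query 2 returns: [('Desk',), ('Shelf',), ('Keyboard',), ('Stapler',)]

Reason: ASC vs DESC gives opposite ordering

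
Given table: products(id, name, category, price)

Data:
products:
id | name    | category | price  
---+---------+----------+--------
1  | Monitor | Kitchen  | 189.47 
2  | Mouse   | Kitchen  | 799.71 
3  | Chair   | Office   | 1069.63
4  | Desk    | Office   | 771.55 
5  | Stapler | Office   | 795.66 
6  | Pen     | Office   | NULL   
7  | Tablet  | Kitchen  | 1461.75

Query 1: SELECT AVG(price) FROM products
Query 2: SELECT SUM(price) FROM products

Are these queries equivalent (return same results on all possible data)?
No, not equivalent

Query 1 returns: [(847.9616666666667,)]
Query 2 returns: [(5087.77,)]

Reason: AVG vs SUM give different aggregate values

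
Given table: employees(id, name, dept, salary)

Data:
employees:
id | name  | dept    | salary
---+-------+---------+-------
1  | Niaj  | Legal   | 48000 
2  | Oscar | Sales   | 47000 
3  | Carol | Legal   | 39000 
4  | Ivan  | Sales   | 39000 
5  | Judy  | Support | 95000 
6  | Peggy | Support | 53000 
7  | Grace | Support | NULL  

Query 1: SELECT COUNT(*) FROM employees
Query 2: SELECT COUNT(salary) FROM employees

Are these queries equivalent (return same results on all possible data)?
No, not equivalent

Query 1 returns: [(7,)]
Query 2 returns: [(6,)]

Reason: COUNT(*) includes NULLs, COUNT(column) excludes them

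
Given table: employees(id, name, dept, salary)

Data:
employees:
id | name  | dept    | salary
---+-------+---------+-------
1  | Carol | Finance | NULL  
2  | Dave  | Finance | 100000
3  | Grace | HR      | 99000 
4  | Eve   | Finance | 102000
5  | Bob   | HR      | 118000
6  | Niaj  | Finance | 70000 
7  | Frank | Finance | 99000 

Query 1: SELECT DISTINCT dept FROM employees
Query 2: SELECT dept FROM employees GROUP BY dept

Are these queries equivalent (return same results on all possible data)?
Yes, equivalent

Both queries return: [('Finance',), ('HR',)]

Reason: Both get unique depts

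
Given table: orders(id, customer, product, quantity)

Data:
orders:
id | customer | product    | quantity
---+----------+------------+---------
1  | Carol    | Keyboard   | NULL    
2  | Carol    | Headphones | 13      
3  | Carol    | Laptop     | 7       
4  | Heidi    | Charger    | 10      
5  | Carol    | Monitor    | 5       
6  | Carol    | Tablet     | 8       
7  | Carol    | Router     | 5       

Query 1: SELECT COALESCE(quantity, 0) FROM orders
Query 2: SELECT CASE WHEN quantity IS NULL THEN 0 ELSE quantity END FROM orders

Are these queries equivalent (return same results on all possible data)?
Yes, equivalent

Both queries return: [(0,), (5,), (5,), (7,), (8,), (10,), (13,)]

Reason: COALESCE vs CASE for NULL handling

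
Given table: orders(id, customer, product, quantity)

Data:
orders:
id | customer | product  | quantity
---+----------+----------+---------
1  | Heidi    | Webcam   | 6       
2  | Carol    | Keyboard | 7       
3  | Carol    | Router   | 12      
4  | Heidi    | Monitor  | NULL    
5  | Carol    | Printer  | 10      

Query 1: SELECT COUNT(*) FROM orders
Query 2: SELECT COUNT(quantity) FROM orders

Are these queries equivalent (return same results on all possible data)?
No, not equivalent

Query 1 returns: [(5,)]
Query 2 returns: [(4,)]

Reason: COUNT(*) includes NULLs, COUNT(column) excludes them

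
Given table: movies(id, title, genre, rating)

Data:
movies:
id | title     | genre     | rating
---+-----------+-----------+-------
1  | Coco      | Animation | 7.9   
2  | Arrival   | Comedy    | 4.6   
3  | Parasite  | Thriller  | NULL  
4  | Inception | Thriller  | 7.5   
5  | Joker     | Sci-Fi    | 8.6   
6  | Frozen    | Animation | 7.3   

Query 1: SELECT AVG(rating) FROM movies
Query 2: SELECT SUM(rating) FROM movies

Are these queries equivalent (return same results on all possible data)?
No, not equivalent

Query 1 returns: [(7.18,)]
Query 2 returns: [(35.9,)]

Reason: AVG vs SUM give different aggregate values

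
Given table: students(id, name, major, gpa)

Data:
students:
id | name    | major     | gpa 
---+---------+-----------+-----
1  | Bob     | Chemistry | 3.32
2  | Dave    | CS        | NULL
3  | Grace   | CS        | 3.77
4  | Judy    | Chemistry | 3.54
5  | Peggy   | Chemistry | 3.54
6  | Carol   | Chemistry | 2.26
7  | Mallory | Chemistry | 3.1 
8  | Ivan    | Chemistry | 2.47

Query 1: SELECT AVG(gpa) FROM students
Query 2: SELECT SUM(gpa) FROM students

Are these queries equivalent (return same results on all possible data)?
No, not equivalent

Query 1 returns: [(3.142857142857143,)]
Query 2 returns: [(22.0,)]

Reason: AVG vs SUM give different aggregate values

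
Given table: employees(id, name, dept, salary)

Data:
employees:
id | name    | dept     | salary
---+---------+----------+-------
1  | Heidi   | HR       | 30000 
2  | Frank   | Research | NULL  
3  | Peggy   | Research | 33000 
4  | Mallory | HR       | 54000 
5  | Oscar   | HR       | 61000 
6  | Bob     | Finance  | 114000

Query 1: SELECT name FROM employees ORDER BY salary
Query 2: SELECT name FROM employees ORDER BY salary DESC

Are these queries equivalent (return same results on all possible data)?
No, not equivalent

Query 1 returns: [('Frank',), ('Heidi',), ('Peggy',), ('Mallory',), ('Oscar',), ('Bob',)]
Query 2 returns: [('Bob',), ('Oscar',), ('Mallory',), ('Peggy',), ('Heidi',), ('Frank',)]

Reason: ASC vs DESC gives opposite ordering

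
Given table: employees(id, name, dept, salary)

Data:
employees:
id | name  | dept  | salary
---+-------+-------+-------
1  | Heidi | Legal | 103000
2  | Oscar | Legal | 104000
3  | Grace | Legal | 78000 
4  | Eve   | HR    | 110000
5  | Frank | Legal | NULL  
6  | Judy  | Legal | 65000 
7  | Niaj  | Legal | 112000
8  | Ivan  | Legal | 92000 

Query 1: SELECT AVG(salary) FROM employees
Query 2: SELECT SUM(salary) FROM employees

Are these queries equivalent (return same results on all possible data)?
No, not equivalent

Query 1 returns: [(94857.14285714286,)]
Query 2 returns: [(664000,)]

Reason: AVG vs SUM give different aggregate values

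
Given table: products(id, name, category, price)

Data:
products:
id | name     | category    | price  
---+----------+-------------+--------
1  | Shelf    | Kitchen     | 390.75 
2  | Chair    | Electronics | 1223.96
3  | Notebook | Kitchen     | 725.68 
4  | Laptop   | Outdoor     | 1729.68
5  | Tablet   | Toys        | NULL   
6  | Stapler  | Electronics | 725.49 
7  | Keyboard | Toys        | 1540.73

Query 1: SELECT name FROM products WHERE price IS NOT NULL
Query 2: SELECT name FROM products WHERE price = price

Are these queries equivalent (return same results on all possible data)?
Yes, equivalent

Both queries return: [('Chair',), ('Keyboard',), ('Laptop',), ('Notebook',), ('Shelf',), ('Stapler',)]

Reason: IS NOT NULL vs self-equality (both exclude NULLs)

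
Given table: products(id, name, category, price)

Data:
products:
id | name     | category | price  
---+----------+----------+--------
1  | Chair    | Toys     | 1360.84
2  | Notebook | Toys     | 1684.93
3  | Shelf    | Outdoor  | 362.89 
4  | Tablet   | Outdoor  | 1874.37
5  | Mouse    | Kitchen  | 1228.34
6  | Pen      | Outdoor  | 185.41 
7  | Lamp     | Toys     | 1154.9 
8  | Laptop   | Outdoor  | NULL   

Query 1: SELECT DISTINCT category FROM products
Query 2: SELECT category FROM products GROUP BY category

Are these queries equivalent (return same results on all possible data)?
Yes, equivalent

Both queries return: [('Kitchen',), ('Outdoor',), ('Toys',)]

Reason: Both get unique categorys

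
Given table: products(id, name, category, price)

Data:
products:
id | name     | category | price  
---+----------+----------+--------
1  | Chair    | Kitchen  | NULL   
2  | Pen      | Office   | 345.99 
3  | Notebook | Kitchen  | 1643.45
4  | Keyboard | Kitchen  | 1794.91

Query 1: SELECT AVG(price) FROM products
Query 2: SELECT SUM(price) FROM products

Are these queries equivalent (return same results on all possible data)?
No, not equivalent

Query 1 returns: [(1261.45,)]
Query 2 returns: [(3784.3500000000004,)]

Reason: AVG vs SUM give different aggregate values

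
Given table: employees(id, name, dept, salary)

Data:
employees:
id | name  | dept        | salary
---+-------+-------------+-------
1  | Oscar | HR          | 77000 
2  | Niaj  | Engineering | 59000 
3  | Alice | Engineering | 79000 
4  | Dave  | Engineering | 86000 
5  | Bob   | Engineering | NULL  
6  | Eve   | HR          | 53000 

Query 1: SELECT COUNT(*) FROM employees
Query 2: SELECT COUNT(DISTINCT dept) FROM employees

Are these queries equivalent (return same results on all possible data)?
No, not equivalent

Query 1 returns: [(6,)]
Query 2 returns: [(2,)]

Reason: COUNT(*) counts rows, COUNT(DISTINCT dept) counts unique depts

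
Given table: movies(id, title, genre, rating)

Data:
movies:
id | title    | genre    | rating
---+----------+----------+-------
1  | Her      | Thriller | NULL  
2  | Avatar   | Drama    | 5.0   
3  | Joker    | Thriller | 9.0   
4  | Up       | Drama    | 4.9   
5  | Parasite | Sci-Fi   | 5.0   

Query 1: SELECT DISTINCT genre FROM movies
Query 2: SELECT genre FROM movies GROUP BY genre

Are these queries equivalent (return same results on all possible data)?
Yes, equivalent

Both queries return: [('Drama',), ('Sci-Fi',), ('Thriller',)]

Reason: Both get unique genres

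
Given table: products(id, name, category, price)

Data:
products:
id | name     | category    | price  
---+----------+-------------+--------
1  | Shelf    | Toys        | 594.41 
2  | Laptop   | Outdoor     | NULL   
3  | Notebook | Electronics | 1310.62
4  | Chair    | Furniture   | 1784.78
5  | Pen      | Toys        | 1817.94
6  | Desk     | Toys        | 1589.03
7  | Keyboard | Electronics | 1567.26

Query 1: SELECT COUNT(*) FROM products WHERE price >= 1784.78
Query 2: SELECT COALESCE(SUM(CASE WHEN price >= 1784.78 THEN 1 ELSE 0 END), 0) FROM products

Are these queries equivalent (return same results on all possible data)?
Yes, equivalent

Both queries return: [(2,)]

Reason: COUNT with WHERE vs conditional SUM (COALESCE handles empty-table NULL)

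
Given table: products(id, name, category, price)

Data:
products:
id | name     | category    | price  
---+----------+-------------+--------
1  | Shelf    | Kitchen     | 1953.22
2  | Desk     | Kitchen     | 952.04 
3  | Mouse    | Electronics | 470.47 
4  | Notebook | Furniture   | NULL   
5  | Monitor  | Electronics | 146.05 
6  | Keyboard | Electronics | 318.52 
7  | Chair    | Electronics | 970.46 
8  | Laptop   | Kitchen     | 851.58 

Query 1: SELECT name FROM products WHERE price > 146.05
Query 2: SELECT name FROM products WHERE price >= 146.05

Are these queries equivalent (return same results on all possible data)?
No, not equivalent

Query 1 returns: [('Shelf',), ('Desk',), ('Mouse',), ('Keyboard',), ('Chair',), ('Laptop',)]
Query 2 returns: [('Shelf',), ('Desk',), ('Mouse',), ('Monitor',), ('Keyboard',), ('Chair',), ('Laptop',)]

Reason: > vs >= gives different results when price = 146.05 exists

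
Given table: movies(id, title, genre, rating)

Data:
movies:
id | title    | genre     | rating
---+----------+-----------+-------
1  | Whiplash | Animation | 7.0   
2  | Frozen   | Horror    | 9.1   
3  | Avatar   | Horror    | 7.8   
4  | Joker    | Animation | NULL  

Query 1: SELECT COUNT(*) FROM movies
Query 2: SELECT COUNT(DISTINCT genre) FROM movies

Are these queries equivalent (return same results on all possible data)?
No, not equivalent

Query 1 returns: [(4,)]
Query 2 returns: [(2,)]

Reason: COUNT(*) counts rows, COUNT(DISTINCT genre) counts unique genres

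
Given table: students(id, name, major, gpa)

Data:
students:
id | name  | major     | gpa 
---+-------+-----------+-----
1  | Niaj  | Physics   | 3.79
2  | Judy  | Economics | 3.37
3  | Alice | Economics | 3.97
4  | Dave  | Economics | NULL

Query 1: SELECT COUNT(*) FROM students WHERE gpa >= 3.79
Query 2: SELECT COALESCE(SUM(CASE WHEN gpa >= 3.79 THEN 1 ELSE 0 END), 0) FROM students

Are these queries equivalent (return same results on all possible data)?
Yes, equivalent

Both queries return: [(2,)]

Reason: COUNT with WHERE vs conditional SUM (COALESCE handles empty-table NULL)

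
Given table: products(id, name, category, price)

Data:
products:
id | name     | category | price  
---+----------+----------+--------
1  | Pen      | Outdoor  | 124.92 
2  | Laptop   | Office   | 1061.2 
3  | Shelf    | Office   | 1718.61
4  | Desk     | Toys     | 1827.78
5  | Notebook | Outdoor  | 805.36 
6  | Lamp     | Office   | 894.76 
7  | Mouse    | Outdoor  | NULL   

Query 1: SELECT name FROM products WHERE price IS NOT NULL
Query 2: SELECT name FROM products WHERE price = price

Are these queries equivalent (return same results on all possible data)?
Yes, equivalent

Both queries return: [('Desk',), ('Lamp',), ('Laptop',), ('Notebook',), ('Pen',), ('Shelf',)]

Reason: IS NOT NULL vs self-equality (both exclude NULLs)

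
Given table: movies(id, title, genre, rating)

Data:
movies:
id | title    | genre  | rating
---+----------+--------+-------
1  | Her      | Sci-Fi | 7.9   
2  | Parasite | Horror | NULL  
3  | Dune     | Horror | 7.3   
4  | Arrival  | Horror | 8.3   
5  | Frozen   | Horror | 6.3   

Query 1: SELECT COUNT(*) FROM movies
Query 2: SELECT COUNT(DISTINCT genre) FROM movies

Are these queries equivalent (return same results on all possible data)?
No, not equivalent

Query 1 returns: [(5,)]
Query 2 returns: [(2,)]

Reason: COUNT(*) counts rows, COUNT(DISTINCT genre) counts unique genres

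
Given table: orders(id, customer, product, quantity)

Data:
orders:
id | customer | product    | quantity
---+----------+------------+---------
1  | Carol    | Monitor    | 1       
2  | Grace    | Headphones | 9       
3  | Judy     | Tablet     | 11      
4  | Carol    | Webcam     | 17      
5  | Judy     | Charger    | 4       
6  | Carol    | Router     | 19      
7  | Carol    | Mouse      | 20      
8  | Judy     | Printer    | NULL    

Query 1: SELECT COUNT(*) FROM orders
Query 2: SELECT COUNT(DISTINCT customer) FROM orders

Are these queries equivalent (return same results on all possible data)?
No, not equivalent

Query 1 returns: [(8,)]
Query 2 returns: [(3,)]

Reason: COUNT(*) counts rows, COUNT(DISTINCT customer) counts unique customers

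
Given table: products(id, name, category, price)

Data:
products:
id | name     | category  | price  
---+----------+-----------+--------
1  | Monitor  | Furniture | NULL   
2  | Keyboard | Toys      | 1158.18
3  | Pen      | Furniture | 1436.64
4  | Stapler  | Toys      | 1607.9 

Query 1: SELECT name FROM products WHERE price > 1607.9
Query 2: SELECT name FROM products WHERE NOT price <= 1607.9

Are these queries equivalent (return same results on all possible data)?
Yes, equivalent

Both queries return: []

Reason: Both filter price > 1607.9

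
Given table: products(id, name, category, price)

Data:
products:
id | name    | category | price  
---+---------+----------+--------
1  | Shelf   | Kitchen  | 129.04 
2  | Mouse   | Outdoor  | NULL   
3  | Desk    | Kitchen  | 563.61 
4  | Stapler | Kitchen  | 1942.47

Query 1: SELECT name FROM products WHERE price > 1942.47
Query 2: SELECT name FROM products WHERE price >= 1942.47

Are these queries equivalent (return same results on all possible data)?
No, not equivalent

Query 1 returns: []
Query 2 returns: [('Stapler',)]

Reason: > vs >= gives different results when price = 1942.47 exists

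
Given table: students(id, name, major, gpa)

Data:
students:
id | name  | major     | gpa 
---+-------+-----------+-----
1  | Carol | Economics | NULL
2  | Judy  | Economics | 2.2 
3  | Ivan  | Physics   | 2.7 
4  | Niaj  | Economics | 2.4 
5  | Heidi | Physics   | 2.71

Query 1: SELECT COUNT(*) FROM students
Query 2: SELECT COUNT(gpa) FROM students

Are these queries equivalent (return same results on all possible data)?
No, not equivalent

Query 1 returns: [(5,)]
Query 2 returns: [(4,)]

Reason: COUNT(*) includes NULLs, COUNT(column) excludes them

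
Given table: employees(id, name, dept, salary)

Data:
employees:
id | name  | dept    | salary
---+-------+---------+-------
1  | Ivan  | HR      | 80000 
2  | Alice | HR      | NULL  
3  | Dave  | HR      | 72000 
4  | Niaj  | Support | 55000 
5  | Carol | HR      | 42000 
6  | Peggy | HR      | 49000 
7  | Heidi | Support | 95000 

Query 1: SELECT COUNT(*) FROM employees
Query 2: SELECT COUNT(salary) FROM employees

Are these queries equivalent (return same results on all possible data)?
No, not equivalent

Query 1 returns: [(7,)]
Query 2 returns: [(6,)]

Reason: COUNT(*) includes NULLs, COUNT(column) excludes them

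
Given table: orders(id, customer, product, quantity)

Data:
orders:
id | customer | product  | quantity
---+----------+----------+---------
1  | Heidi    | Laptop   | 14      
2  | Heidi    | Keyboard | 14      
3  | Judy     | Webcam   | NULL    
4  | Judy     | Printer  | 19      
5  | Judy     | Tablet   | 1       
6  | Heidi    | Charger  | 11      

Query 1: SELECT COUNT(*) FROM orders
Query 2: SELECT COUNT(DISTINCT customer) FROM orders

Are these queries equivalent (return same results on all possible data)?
No, not equivalent

Query 1 returns: [(6,)]
Query 2 returns: [(2,)]

Reason: COUNT(*) counts rows, COUNT(DISTINCT customer) counts unique customers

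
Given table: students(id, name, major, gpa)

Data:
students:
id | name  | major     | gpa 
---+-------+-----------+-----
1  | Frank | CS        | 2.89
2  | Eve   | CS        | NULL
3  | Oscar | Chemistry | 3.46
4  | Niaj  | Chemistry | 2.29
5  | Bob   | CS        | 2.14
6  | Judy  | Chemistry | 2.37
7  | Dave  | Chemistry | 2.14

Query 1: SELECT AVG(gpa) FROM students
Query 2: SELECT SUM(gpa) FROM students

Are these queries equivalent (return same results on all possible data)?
No, not equivalent

Query 1 returns: [(2.5483333333333333,)]
Query 2 returns: [(15.290000000000001,)]

Reason: AVG vs SUM give different aggregate values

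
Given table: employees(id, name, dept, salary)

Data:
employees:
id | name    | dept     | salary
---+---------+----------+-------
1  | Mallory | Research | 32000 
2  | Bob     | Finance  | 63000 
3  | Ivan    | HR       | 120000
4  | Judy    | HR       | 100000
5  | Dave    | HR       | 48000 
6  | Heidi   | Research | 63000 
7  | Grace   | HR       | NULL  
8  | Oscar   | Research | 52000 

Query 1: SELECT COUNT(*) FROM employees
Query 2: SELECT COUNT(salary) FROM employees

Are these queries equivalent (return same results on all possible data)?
No, not equivalent

Query 1 returns: [(8,)]
Query 2 returns: [(7,)]

Reason: COUNT(*) includes NULLs, COUNT(column) excludes them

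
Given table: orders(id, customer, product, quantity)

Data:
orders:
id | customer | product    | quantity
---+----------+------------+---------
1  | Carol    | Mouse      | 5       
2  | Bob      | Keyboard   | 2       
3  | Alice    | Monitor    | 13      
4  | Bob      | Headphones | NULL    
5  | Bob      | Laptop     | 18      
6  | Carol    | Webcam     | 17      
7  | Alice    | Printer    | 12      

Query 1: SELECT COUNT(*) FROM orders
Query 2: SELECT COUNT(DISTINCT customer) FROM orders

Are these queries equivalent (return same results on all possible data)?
No, not equivalent

Query 1 returns: [(7,)]
Query 2 returns: [(3,)]

Reason: COUNT(*) counts rows, COUNT(DISTINCT customer) counts unique customers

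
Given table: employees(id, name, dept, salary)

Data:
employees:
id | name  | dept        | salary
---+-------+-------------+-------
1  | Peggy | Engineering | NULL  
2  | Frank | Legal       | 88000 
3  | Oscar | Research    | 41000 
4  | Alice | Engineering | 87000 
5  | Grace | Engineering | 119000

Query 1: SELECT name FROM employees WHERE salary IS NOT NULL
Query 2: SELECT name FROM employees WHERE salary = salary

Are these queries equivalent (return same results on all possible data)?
Yes, equivalent

Both queries return: [('Alice',), ('Frank',), ('Grace',), ('Oscar',)]

Reason: IS NOT NULL vs self-equality (both exclude NULLs)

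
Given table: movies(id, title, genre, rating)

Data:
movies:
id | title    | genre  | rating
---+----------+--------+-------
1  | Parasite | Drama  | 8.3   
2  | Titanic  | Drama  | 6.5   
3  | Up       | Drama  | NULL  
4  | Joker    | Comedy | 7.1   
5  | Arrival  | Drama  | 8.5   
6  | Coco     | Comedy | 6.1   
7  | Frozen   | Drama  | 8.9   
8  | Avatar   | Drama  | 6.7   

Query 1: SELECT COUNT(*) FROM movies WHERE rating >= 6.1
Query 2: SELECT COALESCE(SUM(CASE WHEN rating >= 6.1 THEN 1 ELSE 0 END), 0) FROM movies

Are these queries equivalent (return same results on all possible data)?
Yes, equivalent

Both queries return: [(7,)]

Reason: COUNT with WHERE vs conditional SUM (COALESCE handles empty-table NULL)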